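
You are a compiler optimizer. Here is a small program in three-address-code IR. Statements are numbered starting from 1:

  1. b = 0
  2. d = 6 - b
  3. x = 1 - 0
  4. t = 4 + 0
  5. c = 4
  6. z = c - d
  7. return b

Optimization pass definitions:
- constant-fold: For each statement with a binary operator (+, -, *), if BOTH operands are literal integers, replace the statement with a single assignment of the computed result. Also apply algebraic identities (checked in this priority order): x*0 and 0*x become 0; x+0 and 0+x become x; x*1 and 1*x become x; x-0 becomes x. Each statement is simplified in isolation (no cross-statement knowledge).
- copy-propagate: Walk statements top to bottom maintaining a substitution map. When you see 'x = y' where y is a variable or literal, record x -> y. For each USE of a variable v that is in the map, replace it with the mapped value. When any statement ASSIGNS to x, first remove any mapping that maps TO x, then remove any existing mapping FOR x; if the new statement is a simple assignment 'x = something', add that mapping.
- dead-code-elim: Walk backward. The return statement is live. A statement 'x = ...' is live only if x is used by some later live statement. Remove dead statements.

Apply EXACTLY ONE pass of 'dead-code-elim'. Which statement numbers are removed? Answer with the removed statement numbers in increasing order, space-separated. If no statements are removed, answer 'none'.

Backward liveness scan:
Stmt 1 'b = 0': KEEP (b is live); live-in = []
Stmt 2 'd = 6 - b': DEAD (d not in live set ['b'])
Stmt 3 'x = 1 - 0': DEAD (x not in live set ['b'])
Stmt 4 't = 4 + 0': DEAD (t not in live set ['b'])
Stmt 5 'c = 4': DEAD (c not in live set ['b'])
Stmt 6 'z = c - d': DEAD (z not in live set ['b'])
Stmt 7 'return b': KEEP (return); live-in = ['b']
Removed statement numbers: [2, 3, 4, 5, 6]
Surviving IR:
  b = 0
  return b

Answer: 2 3 4 5 6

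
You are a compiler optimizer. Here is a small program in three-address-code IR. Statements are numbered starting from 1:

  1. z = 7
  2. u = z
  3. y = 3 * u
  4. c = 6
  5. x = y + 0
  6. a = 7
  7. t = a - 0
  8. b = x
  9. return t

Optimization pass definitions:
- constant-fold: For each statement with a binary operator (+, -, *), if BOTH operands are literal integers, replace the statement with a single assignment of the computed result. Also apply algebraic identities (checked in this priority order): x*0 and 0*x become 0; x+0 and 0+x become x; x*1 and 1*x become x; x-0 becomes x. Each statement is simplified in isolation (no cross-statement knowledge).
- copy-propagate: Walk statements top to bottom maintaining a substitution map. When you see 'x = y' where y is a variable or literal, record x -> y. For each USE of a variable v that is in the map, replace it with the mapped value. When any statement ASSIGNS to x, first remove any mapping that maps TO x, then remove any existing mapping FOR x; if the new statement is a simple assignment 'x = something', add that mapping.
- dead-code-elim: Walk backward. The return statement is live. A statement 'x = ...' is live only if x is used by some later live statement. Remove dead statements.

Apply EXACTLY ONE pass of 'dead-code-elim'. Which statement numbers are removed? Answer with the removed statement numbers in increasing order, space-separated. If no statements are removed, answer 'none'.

Backward liveness scan:
Stmt 1 'z = 7': DEAD (z not in live set [])
Stmt 2 'u = z': DEAD (u not in live set [])
Stmt 3 'y = 3 * u': DEAD (y not in live set [])
Stmt 4 'c = 6': DEAD (c not in live set [])
Stmt 5 'x = y + 0': DEAD (x not in live set [])
Stmt 6 'a = 7': KEEP (a is live); live-in = []
Stmt 7 't = a - 0': KEEP (t is live); live-in = ['a']
Stmt 8 'b = x': DEAD (b not in live set ['t'])
Stmt 9 'return t': KEEP (return); live-in = ['t']
Removed statement numbers: [1, 2, 3, 4, 5, 8]
Surviving IR:
  a = 7
  t = a - 0
  return t

Answer: 1 2 3 4 5 8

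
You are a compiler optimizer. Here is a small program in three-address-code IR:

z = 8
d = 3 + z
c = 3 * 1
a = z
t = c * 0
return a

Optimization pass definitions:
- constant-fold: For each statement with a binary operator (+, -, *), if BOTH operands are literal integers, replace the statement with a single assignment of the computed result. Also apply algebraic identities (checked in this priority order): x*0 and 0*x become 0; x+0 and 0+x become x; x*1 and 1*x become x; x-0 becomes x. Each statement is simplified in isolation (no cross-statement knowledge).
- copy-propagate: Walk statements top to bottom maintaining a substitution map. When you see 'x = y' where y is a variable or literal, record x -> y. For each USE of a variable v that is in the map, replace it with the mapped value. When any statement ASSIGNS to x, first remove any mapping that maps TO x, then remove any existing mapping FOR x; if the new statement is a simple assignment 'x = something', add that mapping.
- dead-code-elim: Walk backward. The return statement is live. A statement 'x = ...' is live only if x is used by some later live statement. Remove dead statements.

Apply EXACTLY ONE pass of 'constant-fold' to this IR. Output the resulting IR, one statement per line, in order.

Answer: z = 8
d = 3 + z
c = 3
a = z
t = 0
return a

Derivation:
Applying constant-fold statement-by-statement:
  [1] z = 8  (unchanged)
  [2] d = 3 + z  (unchanged)
  [3] c = 3 * 1  -> c = 3
  [4] a = z  (unchanged)
  [5] t = c * 0  -> t = 0
  [6] return a  (unchanged)
Result (6 stmts):
  z = 8
  d = 3 + z
  c = 3
  a = z
  t = 0
  return a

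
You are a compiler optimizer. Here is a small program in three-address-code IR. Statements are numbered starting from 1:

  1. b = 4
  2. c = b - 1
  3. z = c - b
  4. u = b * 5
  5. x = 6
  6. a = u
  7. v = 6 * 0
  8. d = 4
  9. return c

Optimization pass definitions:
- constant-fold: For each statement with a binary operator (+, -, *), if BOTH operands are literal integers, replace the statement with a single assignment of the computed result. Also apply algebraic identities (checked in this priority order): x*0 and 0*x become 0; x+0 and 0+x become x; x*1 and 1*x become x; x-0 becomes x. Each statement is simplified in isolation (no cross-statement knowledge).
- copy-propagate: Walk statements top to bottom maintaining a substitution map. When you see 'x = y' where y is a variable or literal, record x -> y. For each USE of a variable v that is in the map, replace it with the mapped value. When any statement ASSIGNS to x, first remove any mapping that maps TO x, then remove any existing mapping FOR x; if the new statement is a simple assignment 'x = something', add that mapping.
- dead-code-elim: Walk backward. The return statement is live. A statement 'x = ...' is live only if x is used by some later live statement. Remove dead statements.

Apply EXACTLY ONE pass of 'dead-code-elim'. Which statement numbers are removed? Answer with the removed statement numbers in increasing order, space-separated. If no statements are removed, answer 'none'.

Backward liveness scan:
Stmt 1 'b = 4': KEEP (b is live); live-in = []
Stmt 2 'c = b - 1': KEEP (c is live); live-in = ['b']
Stmt 3 'z = c - b': DEAD (z not in live set ['c'])
Stmt 4 'u = b * 5': DEAD (u not in live set ['c'])
Stmt 5 'x = 6': DEAD (x not in live set ['c'])
Stmt 6 'a = u': DEAD (a not in live set ['c'])
Stmt 7 'v = 6 * 0': DEAD (v not in live set ['c'])
Stmt 8 'd = 4': DEAD (d not in live set ['c'])
Stmt 9 'return c': KEEP (return); live-in = ['c']
Removed statement numbers: [3, 4, 5, 6, 7, 8]
Surviving IR:
  b = 4
  c = b - 1
  return c

Answer: 3 4 5 6 7 8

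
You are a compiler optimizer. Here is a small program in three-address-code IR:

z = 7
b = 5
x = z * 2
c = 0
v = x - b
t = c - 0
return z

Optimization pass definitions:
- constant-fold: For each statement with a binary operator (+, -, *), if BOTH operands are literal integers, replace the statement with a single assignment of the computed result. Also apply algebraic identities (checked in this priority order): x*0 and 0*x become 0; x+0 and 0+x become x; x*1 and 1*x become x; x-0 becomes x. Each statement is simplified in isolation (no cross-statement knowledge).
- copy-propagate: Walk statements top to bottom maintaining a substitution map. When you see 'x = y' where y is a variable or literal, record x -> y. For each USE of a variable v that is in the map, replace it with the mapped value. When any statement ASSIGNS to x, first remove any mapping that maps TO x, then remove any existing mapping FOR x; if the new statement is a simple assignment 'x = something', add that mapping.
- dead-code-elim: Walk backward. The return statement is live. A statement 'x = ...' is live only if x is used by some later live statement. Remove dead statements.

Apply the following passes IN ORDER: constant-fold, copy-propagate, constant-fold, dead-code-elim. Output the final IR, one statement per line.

Answer: return 7

Derivation:
Initial IR:
  z = 7
  b = 5
  x = z * 2
  c = 0
  v = x - b
  t = c - 0
  return z
After constant-fold (7 stmts):
  z = 7
  b = 5
  x = z * 2
  c = 0
  v = x - b
  t = c
  return z
After copy-propagate (7 stmts):
  z = 7
  b = 5
  x = 7 * 2
  c = 0
  v = x - 5
  t = 0
  return 7
After constant-fold (7 stmts):
  z = 7
  b = 5
  x = 14
  c = 0
  v = x - 5
  t = 0
  return 7
After dead-code-elim (1 stmts):
  return 7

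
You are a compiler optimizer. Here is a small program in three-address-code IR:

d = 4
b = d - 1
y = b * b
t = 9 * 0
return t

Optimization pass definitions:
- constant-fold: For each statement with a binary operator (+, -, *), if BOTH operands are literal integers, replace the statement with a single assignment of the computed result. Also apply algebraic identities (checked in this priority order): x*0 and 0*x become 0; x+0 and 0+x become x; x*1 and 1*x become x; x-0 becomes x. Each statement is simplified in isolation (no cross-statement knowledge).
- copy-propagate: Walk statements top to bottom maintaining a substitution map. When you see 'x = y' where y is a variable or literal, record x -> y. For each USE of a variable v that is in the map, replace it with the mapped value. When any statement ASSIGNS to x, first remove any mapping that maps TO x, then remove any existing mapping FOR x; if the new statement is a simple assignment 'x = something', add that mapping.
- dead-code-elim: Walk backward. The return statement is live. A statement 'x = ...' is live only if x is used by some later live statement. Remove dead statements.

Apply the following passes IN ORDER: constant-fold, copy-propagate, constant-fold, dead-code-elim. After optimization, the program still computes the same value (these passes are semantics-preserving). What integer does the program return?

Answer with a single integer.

Initial IR:
  d = 4
  b = d - 1
  y = b * b
  t = 9 * 0
  return t
After constant-fold (5 stmts):
  d = 4
  b = d - 1
  y = b * b
  t = 0
  return t
After copy-propagate (5 stmts):
  d = 4
  b = 4 - 1
  y = b * b
  t = 0
  return 0
After constant-fold (5 stmts):
  d = 4
  b = 3
  y = b * b
  t = 0
  return 0
After dead-code-elim (1 stmts):
  return 0
Evaluate:
  d = 4  =>  d = 4
  b = d - 1  =>  b = 3
  y = b * b  =>  y = 9
  t = 9 * 0  =>  t = 0
  return t = 0

Answer: 0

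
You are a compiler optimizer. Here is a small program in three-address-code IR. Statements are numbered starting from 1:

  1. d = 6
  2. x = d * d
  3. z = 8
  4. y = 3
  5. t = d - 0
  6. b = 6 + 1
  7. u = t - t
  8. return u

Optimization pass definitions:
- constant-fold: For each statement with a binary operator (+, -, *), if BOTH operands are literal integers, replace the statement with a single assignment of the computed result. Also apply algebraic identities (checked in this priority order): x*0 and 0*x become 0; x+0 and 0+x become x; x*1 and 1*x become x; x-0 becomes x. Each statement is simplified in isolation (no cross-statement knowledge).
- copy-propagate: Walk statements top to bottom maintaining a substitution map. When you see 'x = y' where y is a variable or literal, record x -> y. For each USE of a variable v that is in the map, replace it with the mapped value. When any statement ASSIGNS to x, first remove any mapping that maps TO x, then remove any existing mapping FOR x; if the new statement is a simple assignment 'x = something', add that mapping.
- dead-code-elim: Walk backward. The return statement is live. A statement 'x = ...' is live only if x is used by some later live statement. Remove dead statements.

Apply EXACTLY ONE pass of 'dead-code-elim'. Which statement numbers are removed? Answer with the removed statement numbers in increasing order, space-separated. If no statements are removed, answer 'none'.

Answer: 2 3 4 6

Derivation:
Backward liveness scan:
Stmt 1 'd = 6': KEEP (d is live); live-in = []
Stmt 2 'x = d * d': DEAD (x not in live set ['d'])
Stmt 3 'z = 8': DEAD (z not in live set ['d'])
Stmt 4 'y = 3': DEAD (y not in live set ['d'])
Stmt 5 't = d - 0': KEEP (t is live); live-in = ['d']
Stmt 6 'b = 6 + 1': DEAD (b not in live set ['t'])
Stmt 7 'u = t - t': KEEP (u is live); live-in = ['t']
Stmt 8 'return u': KEEP (return); live-in = ['u']
Removed statement numbers: [2, 3, 4, 6]
Surviving IR:
  d = 6
  t = d - 0
  u = t - t
  return u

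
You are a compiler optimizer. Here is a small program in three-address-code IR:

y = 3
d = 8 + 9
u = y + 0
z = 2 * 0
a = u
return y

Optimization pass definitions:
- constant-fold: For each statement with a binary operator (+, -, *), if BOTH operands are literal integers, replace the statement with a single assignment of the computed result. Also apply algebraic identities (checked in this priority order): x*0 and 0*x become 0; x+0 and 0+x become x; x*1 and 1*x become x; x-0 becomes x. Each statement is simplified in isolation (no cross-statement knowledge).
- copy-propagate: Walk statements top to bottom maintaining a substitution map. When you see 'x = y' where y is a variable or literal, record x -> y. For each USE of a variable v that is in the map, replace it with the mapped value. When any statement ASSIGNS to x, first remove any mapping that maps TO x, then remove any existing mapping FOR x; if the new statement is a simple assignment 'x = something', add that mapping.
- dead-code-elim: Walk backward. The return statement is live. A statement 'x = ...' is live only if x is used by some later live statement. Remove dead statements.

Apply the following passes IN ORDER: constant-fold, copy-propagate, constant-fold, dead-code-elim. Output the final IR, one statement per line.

Initial IR:
  y = 3
  d = 8 + 9
  u = y + 0
  z = 2 * 0
  a = u
  return y
After constant-fold (6 stmts):
  y = 3
  d = 17
  u = y
  z = 0
  a = u
  return y
After copy-propagate (6 stmts):
  y = 3
  d = 17
  u = 3
  z = 0
  a = 3
  return 3
After constant-fold (6 stmts):
  y = 3
  d = 17
  u = 3
  z = 0
  a = 3
  return 3
After dead-code-elim (1 stmts):
  return 3

Answer: return 3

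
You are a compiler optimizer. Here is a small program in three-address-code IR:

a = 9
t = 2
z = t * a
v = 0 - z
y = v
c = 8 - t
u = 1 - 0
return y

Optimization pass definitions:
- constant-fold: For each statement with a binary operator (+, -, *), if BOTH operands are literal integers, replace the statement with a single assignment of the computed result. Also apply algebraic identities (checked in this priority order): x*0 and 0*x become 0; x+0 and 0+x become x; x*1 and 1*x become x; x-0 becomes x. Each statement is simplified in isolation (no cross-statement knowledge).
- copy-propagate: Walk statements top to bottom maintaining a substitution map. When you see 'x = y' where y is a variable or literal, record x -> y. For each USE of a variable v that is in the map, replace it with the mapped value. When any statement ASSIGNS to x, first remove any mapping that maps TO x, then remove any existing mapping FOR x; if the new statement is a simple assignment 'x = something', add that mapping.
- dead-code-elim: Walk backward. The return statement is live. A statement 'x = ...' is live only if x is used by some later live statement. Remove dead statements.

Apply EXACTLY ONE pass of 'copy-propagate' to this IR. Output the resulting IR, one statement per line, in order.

Applying copy-propagate statement-by-statement:
  [1] a = 9  (unchanged)
  [2] t = 2  (unchanged)
  [3] z = t * a  -> z = 2 * 9
  [4] v = 0 - z  (unchanged)
  [5] y = v  (unchanged)
  [6] c = 8 - t  -> c = 8 - 2
  [7] u = 1 - 0  (unchanged)
  [8] return y  -> return v
Result (8 stmts):
  a = 9
  t = 2
  z = 2 * 9
  v = 0 - z
  y = v
  c = 8 - 2
  u = 1 - 0
  return v

Answer: a = 9
t = 2
z = 2 * 9
v = 0 - z
y = v
c = 8 - 2
u = 1 - 0
return v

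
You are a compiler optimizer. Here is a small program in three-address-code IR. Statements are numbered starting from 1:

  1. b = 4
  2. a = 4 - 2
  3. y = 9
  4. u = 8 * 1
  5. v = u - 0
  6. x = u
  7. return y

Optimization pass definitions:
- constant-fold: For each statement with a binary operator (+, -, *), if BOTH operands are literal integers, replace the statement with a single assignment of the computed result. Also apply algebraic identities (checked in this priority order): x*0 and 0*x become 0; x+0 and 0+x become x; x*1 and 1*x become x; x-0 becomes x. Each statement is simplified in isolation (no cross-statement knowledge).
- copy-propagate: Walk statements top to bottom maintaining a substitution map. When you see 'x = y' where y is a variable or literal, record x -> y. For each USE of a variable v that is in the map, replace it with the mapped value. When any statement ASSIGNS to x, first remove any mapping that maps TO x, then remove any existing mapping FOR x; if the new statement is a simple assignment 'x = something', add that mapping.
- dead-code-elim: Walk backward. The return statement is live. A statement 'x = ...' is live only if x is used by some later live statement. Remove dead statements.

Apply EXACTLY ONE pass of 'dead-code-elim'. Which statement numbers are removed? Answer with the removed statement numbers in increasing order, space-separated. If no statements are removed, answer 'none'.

Answer: 1 2 4 5 6

Derivation:
Backward liveness scan:
Stmt 1 'b = 4': DEAD (b not in live set [])
Stmt 2 'a = 4 - 2': DEAD (a not in live set [])
Stmt 3 'y = 9': KEEP (y is live); live-in = []
Stmt 4 'u = 8 * 1': DEAD (u not in live set ['y'])
Stmt 5 'v = u - 0': DEAD (v not in live set ['y'])
Stmt 6 'x = u': DEAD (x not in live set ['y'])
Stmt 7 'return y': KEEP (return); live-in = ['y']
Removed statement numbers: [1, 2, 4, 5, 6]
Surviving IR:
  y = 9
  return y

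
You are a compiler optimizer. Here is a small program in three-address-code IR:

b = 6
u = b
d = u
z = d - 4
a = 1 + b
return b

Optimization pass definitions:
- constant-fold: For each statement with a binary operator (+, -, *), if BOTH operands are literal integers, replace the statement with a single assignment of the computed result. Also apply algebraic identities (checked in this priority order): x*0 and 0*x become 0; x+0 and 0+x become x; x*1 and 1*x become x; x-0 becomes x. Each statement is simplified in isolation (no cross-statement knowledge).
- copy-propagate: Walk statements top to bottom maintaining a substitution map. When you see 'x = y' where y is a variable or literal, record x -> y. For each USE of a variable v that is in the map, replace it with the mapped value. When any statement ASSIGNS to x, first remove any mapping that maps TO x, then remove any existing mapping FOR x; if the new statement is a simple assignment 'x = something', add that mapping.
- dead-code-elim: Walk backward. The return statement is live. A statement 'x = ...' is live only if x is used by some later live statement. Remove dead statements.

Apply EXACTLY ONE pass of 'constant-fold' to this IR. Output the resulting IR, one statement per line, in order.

Applying constant-fold statement-by-statement:
  [1] b = 6  (unchanged)
  [2] u = b  (unchanged)
  [3] d = u  (unchanged)
  [4] z = d - 4  (unchanged)
  [5] a = 1 + b  (unchanged)
  [6] return b  (unchanged)
Result (6 stmts):
  b = 6
  u = b
  d = u
  z = d - 4
  a = 1 + b
  return b

Answer: b = 6
u = b
d = u
z = d - 4
a = 1 + b
return b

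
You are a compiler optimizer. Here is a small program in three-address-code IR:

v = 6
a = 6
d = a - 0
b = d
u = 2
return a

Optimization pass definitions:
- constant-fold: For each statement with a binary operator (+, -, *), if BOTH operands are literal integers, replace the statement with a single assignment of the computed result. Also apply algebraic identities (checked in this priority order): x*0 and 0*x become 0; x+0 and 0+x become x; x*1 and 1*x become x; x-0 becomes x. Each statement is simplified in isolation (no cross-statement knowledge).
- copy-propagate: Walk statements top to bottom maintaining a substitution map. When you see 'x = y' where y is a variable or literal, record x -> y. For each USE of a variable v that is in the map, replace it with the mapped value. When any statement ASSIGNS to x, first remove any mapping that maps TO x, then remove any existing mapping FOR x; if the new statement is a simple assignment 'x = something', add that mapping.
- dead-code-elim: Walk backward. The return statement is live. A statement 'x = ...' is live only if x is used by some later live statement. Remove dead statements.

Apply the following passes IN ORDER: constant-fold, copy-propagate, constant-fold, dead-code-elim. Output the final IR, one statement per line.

Answer: return 6

Derivation:
Initial IR:
  v = 6
  a = 6
  d = a - 0
  b = d
  u = 2
  return a
After constant-fold (6 stmts):
  v = 6
  a = 6
  d = a
  b = d
  u = 2
  return a
After copy-propagate (6 stmts):
  v = 6
  a = 6
  d = 6
  b = 6
  u = 2
  return 6
After constant-fold (6 stmts):
  v = 6
  a = 6
  d = 6
  b = 6
  u = 2
  return 6
After dead-code-elim (1 stmts):
  return 6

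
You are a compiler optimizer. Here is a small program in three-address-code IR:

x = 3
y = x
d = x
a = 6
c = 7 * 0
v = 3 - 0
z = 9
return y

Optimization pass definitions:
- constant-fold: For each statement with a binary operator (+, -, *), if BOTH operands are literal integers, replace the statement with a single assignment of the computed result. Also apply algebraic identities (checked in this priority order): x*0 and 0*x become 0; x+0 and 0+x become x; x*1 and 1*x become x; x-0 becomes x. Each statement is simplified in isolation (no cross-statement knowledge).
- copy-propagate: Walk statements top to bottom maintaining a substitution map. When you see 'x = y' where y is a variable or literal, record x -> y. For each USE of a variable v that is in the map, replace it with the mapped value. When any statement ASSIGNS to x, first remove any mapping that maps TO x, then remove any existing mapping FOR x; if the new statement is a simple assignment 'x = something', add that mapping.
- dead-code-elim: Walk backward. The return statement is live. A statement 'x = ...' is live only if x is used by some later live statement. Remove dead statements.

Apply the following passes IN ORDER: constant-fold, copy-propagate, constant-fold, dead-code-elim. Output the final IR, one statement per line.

Answer: return 3

Derivation:
Initial IR:
  x = 3
  y = x
  d = x
  a = 6
  c = 7 * 0
  v = 3 - 0
  z = 9
  return y
After constant-fold (8 stmts):
  x = 3
  y = x
  d = x
  a = 6
  c = 0
  v = 3
  z = 9
  return y
After copy-propagate (8 stmts):
  x = 3
  y = 3
  d = 3
  a = 6
  c = 0
  v = 3
  z = 9
  return 3
After constant-fold (8 stmts):
  x = 3
  y = 3
  d = 3
  a = 6
  c = 0
  v = 3
  z = 9
  return 3
After dead-code-elim (1 stmts):
  return 3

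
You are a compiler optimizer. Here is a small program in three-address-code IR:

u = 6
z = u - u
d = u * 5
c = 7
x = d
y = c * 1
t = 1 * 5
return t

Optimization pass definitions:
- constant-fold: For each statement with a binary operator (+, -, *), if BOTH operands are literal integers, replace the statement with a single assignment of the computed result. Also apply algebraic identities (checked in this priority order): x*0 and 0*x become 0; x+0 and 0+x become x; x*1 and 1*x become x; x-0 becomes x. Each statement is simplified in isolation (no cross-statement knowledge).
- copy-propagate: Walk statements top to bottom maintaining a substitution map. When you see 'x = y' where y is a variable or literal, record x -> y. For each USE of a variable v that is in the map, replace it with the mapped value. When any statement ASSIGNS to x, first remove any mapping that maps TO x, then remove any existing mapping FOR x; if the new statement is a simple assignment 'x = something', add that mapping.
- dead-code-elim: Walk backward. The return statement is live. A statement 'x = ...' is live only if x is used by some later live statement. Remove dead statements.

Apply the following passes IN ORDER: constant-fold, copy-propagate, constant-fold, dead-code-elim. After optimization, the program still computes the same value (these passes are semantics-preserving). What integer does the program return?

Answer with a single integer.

Answer: 5

Derivation:
Initial IR:
  u = 6
  z = u - u
  d = u * 5
  c = 7
  x = d
  y = c * 1
  t = 1 * 5
  return t
After constant-fold (8 stmts):
  u = 6
  z = u - u
  d = u * 5
  c = 7
  x = d
  y = c
  t = 5
  return t
After copy-propagate (8 stmts):
  u = 6
  z = 6 - 6
  d = 6 * 5
  c = 7
  x = d
  y = 7
  t = 5
  return 5
After constant-fold (8 stmts):
  u = 6
  z = 0
  d = 30
  c = 7
  x = d
  y = 7
  t = 5
  return 5
After dead-code-elim (1 stmts):
  return 5
Evaluate:
  u = 6  =>  u = 6
  z = u - u  =>  z = 0
  d = u * 5  =>  d = 30
  c = 7  =>  c = 7
  x = d  =>  x = 30
  y = c * 1  =>  y = 7
  t = 1 * 5  =>  t = 5
  return t = 5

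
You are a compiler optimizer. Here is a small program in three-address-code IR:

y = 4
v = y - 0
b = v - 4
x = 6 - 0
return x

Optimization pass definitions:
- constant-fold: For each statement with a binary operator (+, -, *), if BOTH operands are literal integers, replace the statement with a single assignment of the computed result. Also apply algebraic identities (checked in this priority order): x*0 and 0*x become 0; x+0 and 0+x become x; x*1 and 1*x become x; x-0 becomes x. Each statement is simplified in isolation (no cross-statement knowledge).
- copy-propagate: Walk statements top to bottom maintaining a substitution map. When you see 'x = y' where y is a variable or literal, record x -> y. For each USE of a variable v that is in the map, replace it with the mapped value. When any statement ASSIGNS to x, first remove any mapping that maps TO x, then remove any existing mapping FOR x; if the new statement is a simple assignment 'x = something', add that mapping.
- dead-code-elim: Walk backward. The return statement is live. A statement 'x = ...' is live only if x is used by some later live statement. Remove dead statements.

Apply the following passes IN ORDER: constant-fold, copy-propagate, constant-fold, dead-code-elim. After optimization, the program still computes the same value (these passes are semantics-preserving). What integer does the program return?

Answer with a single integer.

Initial IR:
  y = 4
  v = y - 0
  b = v - 4
  x = 6 - 0
  return x
After constant-fold (5 stmts):
  y = 4
  v = y
  b = v - 4
  x = 6
  return x
After copy-propagate (5 stmts):
  y = 4
  v = 4
  b = 4 - 4
  x = 6
  return 6
After constant-fold (5 stmts):
  y = 4
  v = 4
  b = 0
  x = 6
  return 6
After dead-code-elim (1 stmts):
  return 6
Evaluate:
  y = 4  =>  y = 4
  v = y - 0  =>  v = 4
  b = v - 4  =>  b = 0
  x = 6 - 0  =>  x = 6
  return x = 6

Answer: 6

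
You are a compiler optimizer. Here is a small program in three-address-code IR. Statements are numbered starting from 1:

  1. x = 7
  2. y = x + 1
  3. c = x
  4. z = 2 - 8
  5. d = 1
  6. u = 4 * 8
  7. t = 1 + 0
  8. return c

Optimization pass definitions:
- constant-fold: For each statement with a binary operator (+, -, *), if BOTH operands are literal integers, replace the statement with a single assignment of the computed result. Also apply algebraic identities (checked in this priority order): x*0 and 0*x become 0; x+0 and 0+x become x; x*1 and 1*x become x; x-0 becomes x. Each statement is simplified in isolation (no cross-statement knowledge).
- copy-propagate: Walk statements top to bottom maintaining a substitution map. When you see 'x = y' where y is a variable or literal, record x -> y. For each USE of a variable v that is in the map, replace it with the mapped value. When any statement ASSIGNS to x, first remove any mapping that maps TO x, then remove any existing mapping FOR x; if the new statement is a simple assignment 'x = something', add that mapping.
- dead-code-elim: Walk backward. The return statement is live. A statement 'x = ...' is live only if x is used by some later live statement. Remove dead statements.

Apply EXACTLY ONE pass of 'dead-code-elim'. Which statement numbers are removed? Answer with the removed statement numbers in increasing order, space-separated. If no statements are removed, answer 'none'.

Backward liveness scan:
Stmt 1 'x = 7': KEEP (x is live); live-in = []
Stmt 2 'y = x + 1': DEAD (y not in live set ['x'])
Stmt 3 'c = x': KEEP (c is live); live-in = ['x']
Stmt 4 'z = 2 - 8': DEAD (z not in live set ['c'])
Stmt 5 'd = 1': DEAD (d not in live set ['c'])
Stmt 6 'u = 4 * 8': DEAD (u not in live set ['c'])
Stmt 7 't = 1 + 0': DEAD (t not in live set ['c'])
Stmt 8 'return c': KEEP (return); live-in = ['c']
Removed statement numbers: [2, 4, 5, 6, 7]
Surviving IR:
  x = 7
  c = x
  return c

Answer: 2 4 5 6 7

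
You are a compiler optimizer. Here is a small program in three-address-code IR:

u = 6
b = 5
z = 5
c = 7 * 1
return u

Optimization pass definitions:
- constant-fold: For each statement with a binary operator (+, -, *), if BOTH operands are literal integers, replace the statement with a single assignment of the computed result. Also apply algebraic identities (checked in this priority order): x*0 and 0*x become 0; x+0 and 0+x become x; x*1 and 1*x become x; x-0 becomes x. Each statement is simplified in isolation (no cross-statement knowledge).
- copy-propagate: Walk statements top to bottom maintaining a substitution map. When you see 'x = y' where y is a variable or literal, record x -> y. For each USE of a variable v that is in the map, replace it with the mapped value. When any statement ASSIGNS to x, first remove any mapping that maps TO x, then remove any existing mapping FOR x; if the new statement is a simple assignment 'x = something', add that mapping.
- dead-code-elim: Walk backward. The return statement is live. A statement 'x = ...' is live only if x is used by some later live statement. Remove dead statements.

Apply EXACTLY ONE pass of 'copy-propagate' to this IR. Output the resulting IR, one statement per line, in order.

Applying copy-propagate statement-by-statement:
  [1] u = 6  (unchanged)
  [2] b = 5  (unchanged)
  [3] z = 5  (unchanged)
  [4] c = 7 * 1  (unchanged)
  [5] return u  -> return 6
Result (5 stmts):
  u = 6
  b = 5
  z = 5
  c = 7 * 1
  return 6

Answer: u = 6
b = 5
z = 5
c = 7 * 1
return 6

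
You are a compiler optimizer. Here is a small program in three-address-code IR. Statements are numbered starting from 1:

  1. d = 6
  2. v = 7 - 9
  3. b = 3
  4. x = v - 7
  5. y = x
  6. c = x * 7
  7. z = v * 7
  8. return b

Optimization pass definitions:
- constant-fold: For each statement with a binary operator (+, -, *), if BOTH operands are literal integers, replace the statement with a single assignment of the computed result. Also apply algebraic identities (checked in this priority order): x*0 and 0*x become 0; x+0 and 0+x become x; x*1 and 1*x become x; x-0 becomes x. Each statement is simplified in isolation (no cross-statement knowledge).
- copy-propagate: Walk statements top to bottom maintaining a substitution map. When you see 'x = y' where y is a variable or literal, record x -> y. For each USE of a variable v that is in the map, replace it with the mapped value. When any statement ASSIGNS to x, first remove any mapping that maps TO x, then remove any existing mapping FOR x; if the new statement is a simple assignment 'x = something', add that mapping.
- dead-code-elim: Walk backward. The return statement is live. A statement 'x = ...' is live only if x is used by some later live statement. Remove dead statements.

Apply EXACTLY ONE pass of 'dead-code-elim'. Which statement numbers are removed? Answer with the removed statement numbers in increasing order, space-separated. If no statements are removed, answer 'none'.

Answer: 1 2 4 5 6 7

Derivation:
Backward liveness scan:
Stmt 1 'd = 6': DEAD (d not in live set [])
Stmt 2 'v = 7 - 9': DEAD (v not in live set [])
Stmt 3 'b = 3': KEEP (b is live); live-in = []
Stmt 4 'x = v - 7': DEAD (x not in live set ['b'])
Stmt 5 'y = x': DEAD (y not in live set ['b'])
Stmt 6 'c = x * 7': DEAD (c not in live set ['b'])
Stmt 7 'z = v * 7': DEAD (z not in live set ['b'])
Stmt 8 'return b': KEEP (return); live-in = ['b']
Removed statement numbers: [1, 2, 4, 5, 6, 7]
Surviving IR:
  b = 3
  return b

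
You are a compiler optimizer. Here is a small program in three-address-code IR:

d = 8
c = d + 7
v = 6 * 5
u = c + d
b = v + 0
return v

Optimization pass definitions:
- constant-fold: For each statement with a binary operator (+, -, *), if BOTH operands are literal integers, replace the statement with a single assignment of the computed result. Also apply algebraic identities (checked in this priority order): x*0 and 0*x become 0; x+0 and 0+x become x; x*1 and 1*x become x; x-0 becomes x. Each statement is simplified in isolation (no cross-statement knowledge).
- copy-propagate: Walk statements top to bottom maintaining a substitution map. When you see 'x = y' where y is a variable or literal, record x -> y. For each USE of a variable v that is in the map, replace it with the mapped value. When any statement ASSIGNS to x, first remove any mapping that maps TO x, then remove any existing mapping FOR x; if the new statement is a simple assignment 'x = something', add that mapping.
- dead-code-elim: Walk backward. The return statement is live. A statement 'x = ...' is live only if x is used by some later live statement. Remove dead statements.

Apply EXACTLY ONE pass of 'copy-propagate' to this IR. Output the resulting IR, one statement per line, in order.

Applying copy-propagate statement-by-statement:
  [1] d = 8  (unchanged)
  [2] c = d + 7  -> c = 8 + 7
  [3] v = 6 * 5  (unchanged)
  [4] u = c + d  -> u = c + 8
  [5] b = v + 0  (unchanged)
  [6] return v  (unchanged)
Result (6 stmts):
  d = 8
  c = 8 + 7
  v = 6 * 5
  u = c + 8
  b = v + 0
  return v

Answer: d = 8
c = 8 + 7
v = 6 * 5
u = c + 8
b = v + 0
return v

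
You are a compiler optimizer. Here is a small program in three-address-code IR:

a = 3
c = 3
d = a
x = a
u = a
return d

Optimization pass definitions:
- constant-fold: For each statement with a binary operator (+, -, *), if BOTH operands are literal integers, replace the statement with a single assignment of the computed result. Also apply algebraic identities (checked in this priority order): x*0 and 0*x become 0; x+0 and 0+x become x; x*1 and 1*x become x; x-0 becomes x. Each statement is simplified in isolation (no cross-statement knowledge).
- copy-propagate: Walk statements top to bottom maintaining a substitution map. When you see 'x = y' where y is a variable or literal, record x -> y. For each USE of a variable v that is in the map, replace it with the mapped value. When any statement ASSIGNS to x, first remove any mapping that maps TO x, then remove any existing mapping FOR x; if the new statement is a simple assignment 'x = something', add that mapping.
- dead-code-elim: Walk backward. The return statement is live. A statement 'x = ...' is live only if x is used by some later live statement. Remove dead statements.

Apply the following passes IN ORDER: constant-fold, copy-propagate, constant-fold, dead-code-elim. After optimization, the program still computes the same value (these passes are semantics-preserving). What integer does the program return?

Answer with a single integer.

Initial IR:
  a = 3
  c = 3
  d = a
  x = a
  u = a
  return d
After constant-fold (6 stmts):
  a = 3
  c = 3
  d = a
  x = a
  u = a
  return d
After copy-propagate (6 stmts):
  a = 3
  c = 3
  d = 3
  x = 3
  u = 3
  return 3
After constant-fold (6 stmts):
  a = 3
  c = 3
  d = 3
  x = 3
  u = 3
  return 3
After dead-code-elim (1 stmts):
  return 3
Evaluate:
  a = 3  =>  a = 3
  c = 3  =>  c = 3
  d = a  =>  d = 3
  x = a  =>  x = 3
  u = a  =>  u = 3
  return d = 3

Answer: 3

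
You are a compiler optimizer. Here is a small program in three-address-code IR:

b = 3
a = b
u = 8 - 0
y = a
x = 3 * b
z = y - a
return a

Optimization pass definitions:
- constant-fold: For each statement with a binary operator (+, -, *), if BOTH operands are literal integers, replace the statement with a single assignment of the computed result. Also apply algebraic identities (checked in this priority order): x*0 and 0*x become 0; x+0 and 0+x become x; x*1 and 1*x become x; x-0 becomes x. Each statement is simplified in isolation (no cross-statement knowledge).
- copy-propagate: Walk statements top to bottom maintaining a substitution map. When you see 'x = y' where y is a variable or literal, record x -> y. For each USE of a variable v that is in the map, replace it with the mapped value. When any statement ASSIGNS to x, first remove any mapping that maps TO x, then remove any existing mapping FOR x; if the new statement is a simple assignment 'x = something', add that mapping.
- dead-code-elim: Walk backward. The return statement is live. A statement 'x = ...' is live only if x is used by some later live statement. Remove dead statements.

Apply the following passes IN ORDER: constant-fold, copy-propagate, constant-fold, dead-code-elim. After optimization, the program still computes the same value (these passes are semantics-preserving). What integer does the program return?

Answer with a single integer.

Initial IR:
  b = 3
  a = b
  u = 8 - 0
  y = a
  x = 3 * b
  z = y - a
  return a
After constant-fold (7 stmts):
  b = 3
  a = b
  u = 8
  y = a
  x = 3 * b
  z = y - a
  return a
After copy-propagate (7 stmts):
  b = 3
  a = 3
  u = 8
  y = 3
  x = 3 * 3
  z = 3 - 3
  return 3
After constant-fold (7 stmts):
  b = 3
  a = 3
  u = 8
  y = 3
  x = 9
  z = 0
  return 3
After dead-code-elim (1 stmts):
  return 3
Evaluate:
  b = 3  =>  b = 3
  a = b  =>  a = 3
  u = 8 - 0  =>  u = 8
  y = a  =>  y = 3
  x = 3 * b  =>  x = 9
  z = y - a  =>  z = 0
  return a = 3

Answer: 3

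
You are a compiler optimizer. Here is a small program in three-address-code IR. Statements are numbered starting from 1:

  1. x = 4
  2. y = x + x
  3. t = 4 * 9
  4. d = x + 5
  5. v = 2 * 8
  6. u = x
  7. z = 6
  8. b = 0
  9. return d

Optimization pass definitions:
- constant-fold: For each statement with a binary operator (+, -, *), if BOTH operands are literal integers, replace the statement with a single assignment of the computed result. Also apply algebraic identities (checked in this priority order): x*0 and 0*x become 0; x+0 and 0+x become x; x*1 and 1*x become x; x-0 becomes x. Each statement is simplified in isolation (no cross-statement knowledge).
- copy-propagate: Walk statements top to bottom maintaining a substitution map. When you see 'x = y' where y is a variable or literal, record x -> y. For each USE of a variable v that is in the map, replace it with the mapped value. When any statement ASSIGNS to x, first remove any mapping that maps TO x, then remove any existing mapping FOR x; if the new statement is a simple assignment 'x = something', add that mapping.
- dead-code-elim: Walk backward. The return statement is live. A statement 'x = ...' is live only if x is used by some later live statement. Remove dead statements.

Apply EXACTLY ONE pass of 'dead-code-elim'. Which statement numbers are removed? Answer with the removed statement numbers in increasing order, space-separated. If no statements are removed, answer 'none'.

Answer: 2 3 5 6 7 8

Derivation:
Backward liveness scan:
Stmt 1 'x = 4': KEEP (x is live); live-in = []
Stmt 2 'y = x + x': DEAD (y not in live set ['x'])
Stmt 3 't = 4 * 9': DEAD (t not in live set ['x'])
Stmt 4 'd = x + 5': KEEP (d is live); live-in = ['x']
Stmt 5 'v = 2 * 8': DEAD (v not in live set ['d'])
Stmt 6 'u = x': DEAD (u not in live set ['d'])
Stmt 7 'z = 6': DEAD (z not in live set ['d'])
Stmt 8 'b = 0': DEAD (b not in live set ['d'])
Stmt 9 'return d': KEEP (return); live-in = ['d']
Removed statement numbers: [2, 3, 5, 6, 7, 8]
Surviving IR:
  x = 4
  d = x + 5
  return d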